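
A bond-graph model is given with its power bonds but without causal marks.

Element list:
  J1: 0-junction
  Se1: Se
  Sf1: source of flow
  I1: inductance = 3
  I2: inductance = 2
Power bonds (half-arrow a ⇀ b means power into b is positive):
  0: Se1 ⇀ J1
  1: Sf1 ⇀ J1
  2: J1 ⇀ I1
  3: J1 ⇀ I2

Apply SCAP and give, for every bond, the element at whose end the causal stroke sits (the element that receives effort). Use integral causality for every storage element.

β0 →J1  (Se1: effort source, stroke at far end)
β1 →Sf1  (source Sf1 imposes f)
β2 →I1  (J1 effort already set via bond 0)
β3 →I2  (J1 effort already set via bond 0)

bond 0 stroke→J1
bond 1 stroke→Sf1
bond 2 stroke→I1
bond 3 stroke→I2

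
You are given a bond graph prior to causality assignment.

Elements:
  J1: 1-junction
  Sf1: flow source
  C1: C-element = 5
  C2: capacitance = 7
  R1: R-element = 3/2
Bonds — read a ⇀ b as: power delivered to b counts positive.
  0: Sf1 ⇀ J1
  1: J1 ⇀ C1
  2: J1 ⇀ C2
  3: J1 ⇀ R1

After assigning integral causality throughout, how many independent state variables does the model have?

β0 |Sf1  (Sf1 (Sf) sets flow on bond)
β1 |J1  (J1: bond 0 brought flow, rest push out)
β2 |J1  (J1 flow already set via bond 0)
β3 |J1  (common-f at J1 fixed by 0)

2  (C1, C2 all integral)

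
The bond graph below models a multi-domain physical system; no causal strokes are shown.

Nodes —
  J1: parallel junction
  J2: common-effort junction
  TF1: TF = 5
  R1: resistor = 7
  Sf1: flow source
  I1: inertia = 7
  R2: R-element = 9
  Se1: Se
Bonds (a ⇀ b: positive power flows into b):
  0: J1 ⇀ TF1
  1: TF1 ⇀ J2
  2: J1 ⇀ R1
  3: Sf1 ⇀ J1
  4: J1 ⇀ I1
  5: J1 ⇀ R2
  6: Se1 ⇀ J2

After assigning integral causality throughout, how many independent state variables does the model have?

b3 stroke→Sf1  (Sf1 (Sf) sets flow on bond)
b6 stroke→J2  (source Se1 imposes e)
b1 stroke→TF1  (common-e at J2 fixed by 6)
b0 stroke→J1  (TF1: transformer flips bond 1)
b2 stroke→R1  (common-e at J1 fixed by 0)
b4 stroke→I1  (common-e at J1 fixed by 0)
b5 stroke→R2  (common-e at J1 fixed by 0)

1  (I1 all integral)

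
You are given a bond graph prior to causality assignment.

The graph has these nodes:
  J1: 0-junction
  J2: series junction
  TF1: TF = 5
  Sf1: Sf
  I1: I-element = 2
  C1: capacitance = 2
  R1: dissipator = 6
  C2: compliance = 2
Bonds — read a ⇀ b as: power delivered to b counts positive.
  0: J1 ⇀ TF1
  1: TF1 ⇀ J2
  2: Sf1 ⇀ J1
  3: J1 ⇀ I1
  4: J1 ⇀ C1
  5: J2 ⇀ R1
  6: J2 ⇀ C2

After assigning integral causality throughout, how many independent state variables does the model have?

#2 stroke at Sf1  (Sf1 (Sf) sets flow on bond)
#3 stroke at I1  (I1 integral (f out))
#4 stroke at J1  (C1 integral (e out))
#0 stroke at TF1  (J1: bond 4 brought effort, rest push out)
#1 stroke at J2  (TF1 one-in-one-out from 0)
#6 stroke at J2  (C2 outputs effort q/C2)
#5 stroke at R1  (J2 needs exactly one f-in)

3  (C1, C2, I1 all integral)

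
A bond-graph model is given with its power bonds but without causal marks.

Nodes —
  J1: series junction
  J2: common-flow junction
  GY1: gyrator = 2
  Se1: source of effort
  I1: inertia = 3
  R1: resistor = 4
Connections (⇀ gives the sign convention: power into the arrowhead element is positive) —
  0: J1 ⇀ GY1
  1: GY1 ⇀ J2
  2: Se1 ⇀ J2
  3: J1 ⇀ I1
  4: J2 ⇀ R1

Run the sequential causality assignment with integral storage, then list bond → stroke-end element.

β0 |J1
β1 |J2
β2 |J2
β3 |I1
β4 |R1

β2 stroke at J2  (Se1 (Se) sets effort on bond)
β3 stroke at I1  (I1 outputs flow p/I1)
β0 stroke at J1  (1-jn J1 has f-setter on 3)
β1 stroke at J2  (GY1 both-in/both-out from 0)
β4 stroke at R1  (J2: last free bond brings flow in)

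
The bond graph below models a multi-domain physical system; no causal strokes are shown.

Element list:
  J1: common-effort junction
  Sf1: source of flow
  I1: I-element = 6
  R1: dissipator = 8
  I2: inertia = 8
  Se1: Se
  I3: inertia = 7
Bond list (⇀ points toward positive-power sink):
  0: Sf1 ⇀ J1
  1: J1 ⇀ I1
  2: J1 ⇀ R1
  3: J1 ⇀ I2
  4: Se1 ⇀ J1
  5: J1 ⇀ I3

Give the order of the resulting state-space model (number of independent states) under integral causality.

3  (I1, I2, I3 all integral)

#0 stroke→Sf1  (Sf1: flow source, stroke at near end)
#4 stroke→J1  (Se1 fixes effort; stroke away)
#1 stroke→I1  (J1: bond 4 brought effort, rest push out)
#2 stroke→R1  (common-e at J1 fixed by 4)
#3 stroke→I2  (0-jn J1 has e-setter on 4)
#5 stroke→I3  (common-e at J1 fixed by 4)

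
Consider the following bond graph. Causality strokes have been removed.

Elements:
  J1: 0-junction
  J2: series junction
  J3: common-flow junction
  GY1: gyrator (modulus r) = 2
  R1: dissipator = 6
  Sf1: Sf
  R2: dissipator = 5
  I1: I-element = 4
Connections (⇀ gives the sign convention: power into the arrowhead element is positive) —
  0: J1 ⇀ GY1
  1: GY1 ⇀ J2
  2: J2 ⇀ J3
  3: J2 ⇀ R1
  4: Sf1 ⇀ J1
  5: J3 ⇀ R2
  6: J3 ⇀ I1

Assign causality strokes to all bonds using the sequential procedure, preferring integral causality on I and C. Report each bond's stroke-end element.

b0 →J1
b1 →J2
b2 →J3
b3 →J2
b4 →Sf1
b5 →J3
b6 →I1

b4 |Sf1  (source Sf1 imposes f)
b0 |J1  (closing 0-jn rule on J1)
b1 |J2  (through GY1, causality inverts; strokes same side of GY1)
b6 |I1  (I1 outputs flow p/I1)
b2 |J3  (J3 flow already set via bond 6)
b5 |J3  (common-f at J3 fixed by 6)
b3 |J2  (J2: bond 2 brought flow, rest push out)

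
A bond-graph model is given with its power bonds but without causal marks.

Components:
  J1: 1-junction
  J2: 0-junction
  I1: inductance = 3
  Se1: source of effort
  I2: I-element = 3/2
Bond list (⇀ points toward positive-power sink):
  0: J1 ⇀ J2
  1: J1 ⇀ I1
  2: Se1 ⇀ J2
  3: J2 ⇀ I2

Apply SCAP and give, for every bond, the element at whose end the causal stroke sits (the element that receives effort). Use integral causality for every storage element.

#0 stroke→J1
#1 stroke→I1
#2 stroke→J2
#3 stroke→I2

β2 →J2  (Se1 fixes effort; stroke away)
β0 →J1  (common-e at J2 fixed by 2)
β3 →I2  (common-e at J2 fixed by 2)
β1 →I1  (J1 needs exactly one f-in)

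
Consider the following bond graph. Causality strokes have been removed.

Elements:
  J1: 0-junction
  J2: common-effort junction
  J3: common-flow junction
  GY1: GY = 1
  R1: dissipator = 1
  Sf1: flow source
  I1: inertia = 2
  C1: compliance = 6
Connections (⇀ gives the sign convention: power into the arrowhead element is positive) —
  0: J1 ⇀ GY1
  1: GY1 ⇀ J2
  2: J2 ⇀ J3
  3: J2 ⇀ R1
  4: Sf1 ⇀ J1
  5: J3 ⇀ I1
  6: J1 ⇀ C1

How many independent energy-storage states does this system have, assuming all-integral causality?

2  (C1, I1 all integral)

bond 4 stroke→Sf1  (Sf1 fixes flow; stroke at Sf1)
bond 5 stroke→I1  (prefer integral on I1)
bond 2 stroke→J3  (1-jn J3 has f-setter on 5)
bond 6 stroke→J1  (C1: C, integral causality)
bond 0 stroke→GY1  (J1 effort already set via bond 6)
bond 1 stroke→GY1  (GY1: gyrator matches bond 0)
bond 3 stroke→J2  (J2: last free bond brings effort in)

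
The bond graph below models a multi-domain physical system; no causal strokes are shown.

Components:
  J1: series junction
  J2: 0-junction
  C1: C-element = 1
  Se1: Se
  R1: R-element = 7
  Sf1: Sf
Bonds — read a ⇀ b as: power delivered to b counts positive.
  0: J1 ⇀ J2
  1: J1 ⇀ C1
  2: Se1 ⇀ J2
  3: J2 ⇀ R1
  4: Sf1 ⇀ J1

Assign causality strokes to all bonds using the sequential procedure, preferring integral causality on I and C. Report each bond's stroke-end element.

#2 stroke→J2  (source Se1 imposes e)
#4 stroke→Sf1  (Sf1 (Sf) sets flow on bond)
#0 stroke→J1  (1-jn J1 has f-setter on 4)
#1 stroke→J1  (common-f at J1 fixed by 4)
#3 stroke→R1  (J2 effort already set via bond 2)

β0 |J1
β1 |J1
β2 |J2
β3 |R1
β4 |Sf1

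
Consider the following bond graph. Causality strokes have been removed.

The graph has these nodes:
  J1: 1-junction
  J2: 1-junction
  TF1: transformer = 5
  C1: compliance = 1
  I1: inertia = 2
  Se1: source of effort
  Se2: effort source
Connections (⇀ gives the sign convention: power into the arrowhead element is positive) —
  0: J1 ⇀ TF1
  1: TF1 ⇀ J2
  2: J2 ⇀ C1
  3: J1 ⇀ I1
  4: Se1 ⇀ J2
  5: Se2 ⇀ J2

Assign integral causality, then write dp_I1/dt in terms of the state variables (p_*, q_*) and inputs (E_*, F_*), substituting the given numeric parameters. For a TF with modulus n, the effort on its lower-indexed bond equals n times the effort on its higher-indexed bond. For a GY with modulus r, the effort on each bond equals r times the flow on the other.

dp_I1/dt = 5*E_Se1 + 5*E_Se2 - 5*q_C1

#4 stroke at J2  (Se1 (Se) sets effort on bond)
#5 stroke at J2  (Se2 fixes effort; stroke away)
#2 stroke at J2  (prefer integral on C1)
#1 stroke at TF1  (J2 needs exactly one f-in)
#0 stroke at J1  (TF1 one-in-one-out from 1)
#3 stroke at I1  (only one flow-in slot at J1)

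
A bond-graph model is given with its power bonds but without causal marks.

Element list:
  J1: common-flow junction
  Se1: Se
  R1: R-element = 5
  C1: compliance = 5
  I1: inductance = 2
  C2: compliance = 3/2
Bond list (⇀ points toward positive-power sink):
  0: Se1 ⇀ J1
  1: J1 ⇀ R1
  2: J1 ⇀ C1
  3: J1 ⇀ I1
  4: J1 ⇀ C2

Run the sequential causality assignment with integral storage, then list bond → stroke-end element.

b0 →J1
b1 →J1
b2 →J1
b3 →I1
b4 →J1

bond 0 →J1  (Se1 fixes effort; stroke away)
bond 2 →J1  (C1 outputs effort q/C1)
bond 3 →I1  (I1 integral (f out))
bond 1 →J1  (common-f at J1 fixed by 3)
bond 4 →J1  (common-f at J1 fixed by 3)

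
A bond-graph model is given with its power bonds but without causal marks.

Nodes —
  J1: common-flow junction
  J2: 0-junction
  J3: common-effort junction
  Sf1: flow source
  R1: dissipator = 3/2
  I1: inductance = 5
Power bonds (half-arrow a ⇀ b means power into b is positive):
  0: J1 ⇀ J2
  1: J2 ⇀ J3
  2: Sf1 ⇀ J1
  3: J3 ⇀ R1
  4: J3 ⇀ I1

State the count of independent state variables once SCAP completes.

1  (I1 all integral)

bond 2 stroke→Sf1  (Sf1 fixes flow; stroke at Sf1)
bond 0 stroke→J1  (1-jn J1 has f-setter on 2)
bond 1 stroke→J2  (closing 0-jn rule on J2)
bond 4 stroke→I1  (I1 integral (f out))
bond 3 stroke→J3  (J3: last free bond brings effort in)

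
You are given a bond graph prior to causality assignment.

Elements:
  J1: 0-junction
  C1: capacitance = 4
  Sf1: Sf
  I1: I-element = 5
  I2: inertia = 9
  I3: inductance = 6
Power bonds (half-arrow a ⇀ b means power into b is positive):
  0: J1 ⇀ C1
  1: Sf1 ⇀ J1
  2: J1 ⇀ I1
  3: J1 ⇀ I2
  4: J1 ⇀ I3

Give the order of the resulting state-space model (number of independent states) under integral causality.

bond 1 →Sf1  (Sf1: flow source, stroke at near end)
bond 0 →J1  (C1: C, integral causality)
bond 2 →I1  (common-e at J1 fixed by 0)
bond 3 →I2  (common-e at J1 fixed by 0)
bond 4 →I3  (common-e at J1 fixed by 0)

4  (C1, I1, I2, I3 all integral)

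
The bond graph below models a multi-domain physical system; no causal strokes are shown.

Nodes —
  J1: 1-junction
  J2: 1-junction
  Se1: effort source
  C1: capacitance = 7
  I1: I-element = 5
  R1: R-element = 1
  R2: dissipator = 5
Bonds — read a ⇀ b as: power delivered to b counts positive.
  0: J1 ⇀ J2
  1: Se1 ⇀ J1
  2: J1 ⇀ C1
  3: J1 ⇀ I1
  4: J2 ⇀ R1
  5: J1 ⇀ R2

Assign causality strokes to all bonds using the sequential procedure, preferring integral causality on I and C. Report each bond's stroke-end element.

β1 stroke at J1  (Se1 fixes effort; stroke away)
β2 stroke at J1  (C1: C, integral causality)
β3 stroke at I1  (I1: I, integral causality)
β0 stroke at J1  (common-f at J1 fixed by 3)
β5 stroke at J1  (J1: bond 3 brought flow, rest push out)
β4 stroke at J2  (J2 flow already set via bond 0)

β0 →J1
β1 →J1
β2 →J1
β3 →I1
β4 →J2
β5 →J1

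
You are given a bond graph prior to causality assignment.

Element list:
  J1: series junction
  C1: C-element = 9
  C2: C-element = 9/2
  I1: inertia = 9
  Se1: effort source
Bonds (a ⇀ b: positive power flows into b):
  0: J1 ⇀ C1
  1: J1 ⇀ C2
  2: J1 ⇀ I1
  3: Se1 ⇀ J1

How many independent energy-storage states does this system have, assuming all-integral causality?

β3 |J1  (Se1 fixes effort; stroke away)
β0 |J1  (C1 outputs effort q/C1)
β1 |J1  (C2: C, integral causality)
β2 |I1  (J1: last free bond brings flow in)

3  (C1, C2, I1 all integral)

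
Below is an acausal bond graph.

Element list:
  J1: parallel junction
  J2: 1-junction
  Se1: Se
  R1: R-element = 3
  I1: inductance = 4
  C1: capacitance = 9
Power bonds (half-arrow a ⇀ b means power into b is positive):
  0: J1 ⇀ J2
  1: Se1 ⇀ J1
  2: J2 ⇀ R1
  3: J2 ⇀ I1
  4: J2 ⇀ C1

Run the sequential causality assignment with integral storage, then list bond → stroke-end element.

β1 stroke→J1  (Se1 fixes effort; stroke away)
β0 stroke→J2  (0-jn J1 has e-setter on 1)
β3 stroke→I1  (prefer integral on I1)
β2 stroke→J2  (J2 flow already set via bond 3)
β4 stroke→J2  (J2: bond 3 brought flow, rest push out)

β0 →J2
β1 →J1
β2 →J2
β3 →I1
β4 →J2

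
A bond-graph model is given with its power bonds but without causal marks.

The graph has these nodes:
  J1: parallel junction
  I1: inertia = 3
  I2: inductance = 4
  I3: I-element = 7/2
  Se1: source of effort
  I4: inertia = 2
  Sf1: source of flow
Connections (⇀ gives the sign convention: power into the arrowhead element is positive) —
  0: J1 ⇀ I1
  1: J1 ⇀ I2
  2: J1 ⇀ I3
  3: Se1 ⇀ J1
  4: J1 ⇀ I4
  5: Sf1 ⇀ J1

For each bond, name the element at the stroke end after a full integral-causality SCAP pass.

b3 stroke at J1  (source Se1 imposes e)
b5 stroke at Sf1  (Sf1 (Sf) sets flow on bond)
b0 stroke at I1  (J1: bond 3 brought effort, rest push out)
b1 stroke at I2  (0-jn J1 has e-setter on 3)
b2 stroke at I3  (J1: bond 3 brought effort, rest push out)
b4 stroke at I4  (0-jn J1 has e-setter on 3)

#0 stroke→I1
#1 stroke→I2
#2 stroke→I3
#3 stroke→J1
#4 stroke→I4
#5 stroke→Sf1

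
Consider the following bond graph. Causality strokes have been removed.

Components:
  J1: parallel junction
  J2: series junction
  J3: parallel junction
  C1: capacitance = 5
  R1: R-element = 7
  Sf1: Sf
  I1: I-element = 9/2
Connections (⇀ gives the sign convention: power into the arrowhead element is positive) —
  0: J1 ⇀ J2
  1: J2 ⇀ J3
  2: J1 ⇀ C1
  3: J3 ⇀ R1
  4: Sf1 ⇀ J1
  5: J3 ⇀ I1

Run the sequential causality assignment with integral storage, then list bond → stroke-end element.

β4 →Sf1  (source Sf1 imposes f)
β2 →J1  (C1: C, integral causality)
β0 →J2  (common-e at J1 fixed by 2)
β1 →J3  (J2 needs exactly one f-in)
β3 →R1  (common-e at J3 fixed by 1)
β5 →I1  (0-jn J3 has e-setter on 1)

β0 stroke→J2
β1 stroke→J3
β2 stroke→J1
β3 stroke→R1
β4 stroke→Sf1
β5 stroke→I1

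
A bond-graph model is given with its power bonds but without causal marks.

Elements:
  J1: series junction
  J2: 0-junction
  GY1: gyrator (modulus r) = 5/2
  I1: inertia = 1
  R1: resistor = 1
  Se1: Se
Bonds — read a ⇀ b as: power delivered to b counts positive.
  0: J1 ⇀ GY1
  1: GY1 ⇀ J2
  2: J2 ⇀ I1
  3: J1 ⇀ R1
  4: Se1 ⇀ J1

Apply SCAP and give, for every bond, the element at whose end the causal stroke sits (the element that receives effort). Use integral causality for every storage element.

bond 4 stroke at J1  (Se1 fixes effort; stroke away)
bond 2 stroke at I1  (I1 outputs flow p/I1)
bond 1 stroke at J2  (closing 0-jn rule on J2)
bond 0 stroke at J1  (GY1: gyrator matches bond 1)
bond 3 stroke at R1  (J1 needs exactly one f-in)

b0 |J1
b1 |J2
b2 |I1
b3 |R1
b4 |J1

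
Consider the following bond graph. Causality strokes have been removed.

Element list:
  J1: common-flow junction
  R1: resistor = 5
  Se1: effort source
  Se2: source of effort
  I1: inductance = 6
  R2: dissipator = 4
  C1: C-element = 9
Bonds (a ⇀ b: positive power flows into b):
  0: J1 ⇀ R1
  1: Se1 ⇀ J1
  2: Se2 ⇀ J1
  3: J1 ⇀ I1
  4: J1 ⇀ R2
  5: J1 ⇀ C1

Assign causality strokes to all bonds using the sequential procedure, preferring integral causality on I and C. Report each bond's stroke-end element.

bond 1 →J1  (Se1 fixes effort; stroke away)
bond 2 →J1  (source Se2 imposes e)
bond 3 →I1  (I1 integral (f out))
bond 0 →J1  (J1 flow already set via bond 3)
bond 4 →J1  (common-f at J1 fixed by 3)
bond 5 →J1  (common-f at J1 fixed by 3)

b0 |J1
b1 |J1
b2 |J1
b3 |I1
b4 |J1
b5 |J1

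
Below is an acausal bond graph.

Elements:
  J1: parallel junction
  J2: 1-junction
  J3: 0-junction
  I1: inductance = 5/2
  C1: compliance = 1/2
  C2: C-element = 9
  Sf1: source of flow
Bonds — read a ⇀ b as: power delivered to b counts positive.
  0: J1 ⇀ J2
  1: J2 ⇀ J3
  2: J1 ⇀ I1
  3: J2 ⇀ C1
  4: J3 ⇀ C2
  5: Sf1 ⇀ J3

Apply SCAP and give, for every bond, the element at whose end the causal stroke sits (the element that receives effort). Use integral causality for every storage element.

b0 stroke→J1
b1 stroke→J2
b2 stroke→I1
b3 stroke→J2
b4 stroke→J3
b5 stroke→Sf1

#5 →Sf1  (Sf1: flow source, stroke at near end)
#2 →I1  (prefer integral on I1)
#0 →J1  (closing 0-jn rule on J1)
#1 →J2  (1-jn J2 has f-setter on 0)
#3 →J2  (J2: bond 0 brought flow, rest push out)
#4 →J3  (only one effort-in slot at J3)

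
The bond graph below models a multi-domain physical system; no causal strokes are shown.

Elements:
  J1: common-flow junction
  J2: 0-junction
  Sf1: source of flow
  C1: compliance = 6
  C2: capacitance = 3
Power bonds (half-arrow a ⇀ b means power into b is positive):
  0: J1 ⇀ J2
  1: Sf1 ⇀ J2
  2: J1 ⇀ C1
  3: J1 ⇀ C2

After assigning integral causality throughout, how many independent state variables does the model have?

2  (C1, C2 all integral)

β1 stroke→Sf1  (Sf1 (Sf) sets flow on bond)
β0 stroke→J2  (closing 0-jn rule on J2)
β2 stroke→J1  (common-f at J1 fixed by 0)
β3 stroke→J1  (common-f at J1 fixed by 0)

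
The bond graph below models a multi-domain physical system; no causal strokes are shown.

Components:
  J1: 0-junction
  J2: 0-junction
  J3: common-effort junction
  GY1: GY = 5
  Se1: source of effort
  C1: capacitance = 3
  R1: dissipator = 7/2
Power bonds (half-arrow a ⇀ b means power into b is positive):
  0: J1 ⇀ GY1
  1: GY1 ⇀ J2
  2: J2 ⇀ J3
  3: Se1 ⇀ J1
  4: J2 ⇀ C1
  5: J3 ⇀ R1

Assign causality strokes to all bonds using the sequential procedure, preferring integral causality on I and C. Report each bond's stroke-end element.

b0 stroke at GY1
b1 stroke at GY1
b2 stroke at J3
b3 stroke at J1
b4 stroke at J2
b5 stroke at R1

b3 stroke at J1  (Se1 (Se) sets effort on bond)
b0 stroke at GY1  (J1: bond 3 brought effort, rest push out)
b1 stroke at GY1  (GY1 both-in/both-out from 0)
b4 stroke at J2  (prefer integral on C1)
b2 stroke at J3  (0-jn J2 has e-setter on 4)
b5 stroke at R1  (common-e at J3 fixed by 2)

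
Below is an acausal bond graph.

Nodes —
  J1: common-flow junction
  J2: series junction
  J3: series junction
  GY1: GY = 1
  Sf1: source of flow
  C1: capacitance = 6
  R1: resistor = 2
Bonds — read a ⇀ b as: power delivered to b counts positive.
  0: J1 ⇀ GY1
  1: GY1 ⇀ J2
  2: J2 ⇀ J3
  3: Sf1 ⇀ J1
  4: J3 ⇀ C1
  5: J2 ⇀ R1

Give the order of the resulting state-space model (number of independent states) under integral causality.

1  (C1 all integral)

β3 stroke→Sf1  (Sf1: flow source, stroke at near end)
β0 stroke→J1  (J1 flow already set via bond 3)
β1 stroke→J2  (GY1: gyrator matches bond 0)
β4 stroke→J3  (C1: C, integral causality)
β2 stroke→J2  (closing 1-jn rule on J3)
β5 stroke→R1  (J2 needs exactly one f-in)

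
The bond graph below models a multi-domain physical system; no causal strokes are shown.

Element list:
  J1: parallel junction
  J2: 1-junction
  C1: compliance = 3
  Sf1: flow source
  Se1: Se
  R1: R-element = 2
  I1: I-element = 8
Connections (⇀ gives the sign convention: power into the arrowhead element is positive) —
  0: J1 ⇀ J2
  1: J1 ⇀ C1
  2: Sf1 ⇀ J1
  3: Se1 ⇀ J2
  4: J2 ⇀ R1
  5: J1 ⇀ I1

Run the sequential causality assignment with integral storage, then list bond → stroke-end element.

bond 2 →Sf1  (Sf1 fixes flow; stroke at Sf1)
bond 3 →J2  (Se1 (Se) sets effort on bond)
bond 1 →J1  (prefer integral on C1)
bond 0 →J2  (0-jn J1 has e-setter on 1)
bond 5 →I1  (J1 effort already set via bond 1)
bond 4 →R1  (J2 needs exactly one f-in)

#0 →J2
#1 →J1
#2 →Sf1
#3 →J2
#4 →R1
#5 →I1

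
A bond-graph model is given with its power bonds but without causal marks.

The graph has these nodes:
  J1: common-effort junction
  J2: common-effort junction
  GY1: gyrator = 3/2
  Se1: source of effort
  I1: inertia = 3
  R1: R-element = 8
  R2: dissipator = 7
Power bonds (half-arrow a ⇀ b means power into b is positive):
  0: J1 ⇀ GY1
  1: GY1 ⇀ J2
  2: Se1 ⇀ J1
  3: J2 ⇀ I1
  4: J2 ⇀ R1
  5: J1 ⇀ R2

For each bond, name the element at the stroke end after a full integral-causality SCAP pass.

b0 stroke→GY1
b1 stroke→GY1
b2 stroke→J1
b3 stroke→I1
b4 stroke→J2
b5 stroke→R2

b2 stroke→J1  (source Se1 imposes e)
b0 stroke→GY1  (J1 effort already set via bond 2)
b5 stroke→R2  (common-e at J1 fixed by 2)
b1 stroke→GY1  (GY1: gyrator matches bond 0)
b3 stroke→I1  (I1 integral (f out))
b4 stroke→J2  (closing 0-jn rule on J2)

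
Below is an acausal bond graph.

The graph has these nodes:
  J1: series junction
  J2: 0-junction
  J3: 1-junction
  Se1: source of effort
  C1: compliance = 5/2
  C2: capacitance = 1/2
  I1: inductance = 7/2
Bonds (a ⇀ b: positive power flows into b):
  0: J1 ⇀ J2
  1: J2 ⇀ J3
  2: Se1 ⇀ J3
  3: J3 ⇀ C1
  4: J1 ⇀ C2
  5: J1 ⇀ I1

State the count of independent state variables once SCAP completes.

3  (C1, C2, I1 all integral)

β2 stroke→J3  (Se1: effort source, stroke at far end)
β3 stroke→J3  (C1 integral (e out))
β1 stroke→J2  (closing 1-jn rule on J3)
β0 stroke→J1  (common-e at J2 fixed by 1)
β4 stroke→J1  (C2 integral (e out))
β5 stroke→I1  (J1: last free bond brings flow in)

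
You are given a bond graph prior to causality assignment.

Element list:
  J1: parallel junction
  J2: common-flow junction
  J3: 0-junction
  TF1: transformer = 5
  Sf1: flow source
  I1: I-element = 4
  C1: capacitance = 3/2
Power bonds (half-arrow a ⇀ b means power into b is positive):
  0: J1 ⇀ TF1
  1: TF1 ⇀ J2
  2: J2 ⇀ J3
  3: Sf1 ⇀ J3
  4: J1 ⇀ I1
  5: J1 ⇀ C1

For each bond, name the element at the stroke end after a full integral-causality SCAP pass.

bond 0 →TF1
bond 1 →J2
bond 2 →J3
bond 3 →Sf1
bond 4 →I1
bond 5 →J1

β3 stroke→Sf1  (Sf1 fixes flow; stroke at Sf1)
β2 stroke→J3  (only one effort-in slot at J3)
β1 stroke→J2  (common-f at J2 fixed by 2)
β0 stroke→TF1  (TF1: transformer flips bond 1)
β4 stroke→I1  (prefer integral on I1)
β5 stroke→J1  (closing 0-jn rule on J1)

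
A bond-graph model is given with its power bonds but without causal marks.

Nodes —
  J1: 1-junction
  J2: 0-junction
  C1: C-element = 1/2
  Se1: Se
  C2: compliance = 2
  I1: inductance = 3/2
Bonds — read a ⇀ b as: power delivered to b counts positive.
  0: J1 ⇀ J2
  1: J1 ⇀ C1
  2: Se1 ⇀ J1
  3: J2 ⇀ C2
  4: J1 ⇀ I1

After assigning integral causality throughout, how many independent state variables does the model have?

3  (C1, C2, I1 all integral)

bond 2 stroke at J1  (Se1 (Se) sets effort on bond)
bond 1 stroke at J1  (prefer integral on C1)
bond 3 stroke at J2  (prefer integral on C2)
bond 0 stroke at J1  (0-jn J2 has e-setter on 3)
bond 4 stroke at I1  (J1 needs exactly one f-in)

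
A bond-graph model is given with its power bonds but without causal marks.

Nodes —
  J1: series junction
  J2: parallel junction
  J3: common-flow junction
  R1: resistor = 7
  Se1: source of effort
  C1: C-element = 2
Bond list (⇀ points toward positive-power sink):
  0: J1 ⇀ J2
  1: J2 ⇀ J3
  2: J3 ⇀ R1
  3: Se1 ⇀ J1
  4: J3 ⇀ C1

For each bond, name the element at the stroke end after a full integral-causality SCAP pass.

#0 →J2
#1 →J3
#2 →R1
#3 →J1
#4 →J3

#3 stroke→J1  (Se1 (Se) sets effort on bond)
#0 stroke→J2  (closing 1-jn rule on J1)
#1 stroke→J3  (J2: bond 0 brought effort, rest push out)
#4 stroke→J3  (prefer integral on C1)
#2 stroke→R1  (J3: last free bond brings flow in)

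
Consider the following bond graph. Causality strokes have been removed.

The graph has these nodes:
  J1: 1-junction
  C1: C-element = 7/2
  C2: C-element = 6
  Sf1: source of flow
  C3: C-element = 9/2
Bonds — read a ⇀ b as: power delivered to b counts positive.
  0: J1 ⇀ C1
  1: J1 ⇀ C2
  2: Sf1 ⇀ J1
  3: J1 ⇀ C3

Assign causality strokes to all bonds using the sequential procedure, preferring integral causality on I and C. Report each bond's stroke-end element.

b0 →J1
b1 →J1
b2 →Sf1
b3 →J1

#2 |Sf1  (Sf1 fixes flow; stroke at Sf1)
#0 |J1  (J1 flow already set via bond 2)
#1 |J1  (1-jn J1 has f-setter on 2)
#3 |J1  (common-f at J1 fixed by 2)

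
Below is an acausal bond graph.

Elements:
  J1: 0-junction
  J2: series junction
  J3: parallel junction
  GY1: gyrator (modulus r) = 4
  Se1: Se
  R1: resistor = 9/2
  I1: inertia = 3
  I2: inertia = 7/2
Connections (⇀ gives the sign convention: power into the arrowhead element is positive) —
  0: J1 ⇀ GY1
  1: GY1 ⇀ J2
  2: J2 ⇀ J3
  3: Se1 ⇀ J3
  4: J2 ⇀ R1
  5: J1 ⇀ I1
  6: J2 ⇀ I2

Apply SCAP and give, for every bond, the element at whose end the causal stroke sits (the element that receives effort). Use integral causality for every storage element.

b0 stroke→J1
b1 stroke→J2
b2 stroke→J2
b3 stroke→J3
b4 stroke→J2
b5 stroke→I1
b6 stroke→I2

b3 |J3  (source Se1 imposes e)
b2 |J2  (common-e at J3 fixed by 3)
b5 |I1  (I1 outputs flow p/I1)
b0 |J1  (closing 0-jn rule on J1)
b1 |J2  (GY1: gyrator matches bond 0)
b6 |I2  (I2 integral (f out))
b4 |J2  (J2: bond 6 brought flow, rest push out)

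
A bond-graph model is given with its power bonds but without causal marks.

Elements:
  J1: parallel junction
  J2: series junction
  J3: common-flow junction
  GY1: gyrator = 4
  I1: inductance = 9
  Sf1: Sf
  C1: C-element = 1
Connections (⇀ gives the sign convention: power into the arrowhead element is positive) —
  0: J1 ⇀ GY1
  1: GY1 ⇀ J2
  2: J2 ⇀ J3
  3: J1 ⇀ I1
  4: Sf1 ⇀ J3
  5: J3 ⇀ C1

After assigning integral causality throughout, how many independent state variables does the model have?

b4 stroke→Sf1  (source Sf1 imposes f)
b2 stroke→J3  (J3 flow already set via bond 4)
b5 stroke→J3  (J3: bond 4 brought flow, rest push out)
b1 stroke→J2  (J2 flow already set via bond 2)
b0 stroke→J1  (GY GY1: same side as bond 1)
b3 stroke→I1  (0-jn J1 has e-setter on 0)

2  (C1, I1 all integral)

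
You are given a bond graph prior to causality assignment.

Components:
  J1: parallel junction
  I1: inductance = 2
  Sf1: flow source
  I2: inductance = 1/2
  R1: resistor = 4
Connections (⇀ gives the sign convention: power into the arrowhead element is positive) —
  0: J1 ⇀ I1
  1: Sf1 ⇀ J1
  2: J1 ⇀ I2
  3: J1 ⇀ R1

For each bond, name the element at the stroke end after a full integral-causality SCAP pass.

bond 0 stroke at I1
bond 1 stroke at Sf1
bond 2 stroke at I2
bond 3 stroke at J1

β1 →Sf1  (Sf1 (Sf) sets flow on bond)
β0 →I1  (I1 integral (f out))
β2 →I2  (I2 integral (f out))
β3 →J1  (J1: last free bond brings effort in)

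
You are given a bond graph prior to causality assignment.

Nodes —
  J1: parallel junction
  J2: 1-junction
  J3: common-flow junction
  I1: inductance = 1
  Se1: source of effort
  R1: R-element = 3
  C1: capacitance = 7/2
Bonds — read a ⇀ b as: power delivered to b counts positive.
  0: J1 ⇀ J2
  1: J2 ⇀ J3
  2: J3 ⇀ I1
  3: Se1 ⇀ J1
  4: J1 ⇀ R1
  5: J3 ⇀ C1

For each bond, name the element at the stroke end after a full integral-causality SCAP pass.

#0 stroke→J2
#1 stroke→J3
#2 stroke→I1
#3 stroke→J1
#4 stroke→R1
#5 stroke→J3

β3 |J1  (source Se1 imposes e)
β0 |J2  (J1 effort already set via bond 3)
β4 |R1  (J1: bond 3 brought effort, rest push out)
β1 |J3  (only one flow-in slot at J2)
β2 |I1  (prefer integral on I1)
β5 |J3  (J3 flow already set via bond 2)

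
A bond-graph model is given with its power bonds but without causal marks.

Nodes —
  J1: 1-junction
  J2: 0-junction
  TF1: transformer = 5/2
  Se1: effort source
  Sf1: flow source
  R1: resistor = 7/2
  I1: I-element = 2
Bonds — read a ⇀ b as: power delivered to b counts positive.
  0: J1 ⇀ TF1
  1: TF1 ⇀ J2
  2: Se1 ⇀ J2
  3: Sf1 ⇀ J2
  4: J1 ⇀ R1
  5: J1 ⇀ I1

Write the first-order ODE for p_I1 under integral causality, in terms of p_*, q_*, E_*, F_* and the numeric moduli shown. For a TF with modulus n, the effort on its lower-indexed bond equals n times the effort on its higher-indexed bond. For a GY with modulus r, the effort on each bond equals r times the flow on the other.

b2 stroke→J2  (Se1 fixes effort; stroke away)
b3 stroke→Sf1  (Sf1 (Sf) sets flow on bond)
b1 stroke→TF1  (0-jn J2 has e-setter on 2)
b0 stroke→J1  (TF1 one-in-one-out from 1)
b5 stroke→I1  (prefer integral on I1)
b4 stroke→J1  (J1 flow already set via bond 5)

dp_I1/dt = -5*E_Se1/2 - 7*p_I1/4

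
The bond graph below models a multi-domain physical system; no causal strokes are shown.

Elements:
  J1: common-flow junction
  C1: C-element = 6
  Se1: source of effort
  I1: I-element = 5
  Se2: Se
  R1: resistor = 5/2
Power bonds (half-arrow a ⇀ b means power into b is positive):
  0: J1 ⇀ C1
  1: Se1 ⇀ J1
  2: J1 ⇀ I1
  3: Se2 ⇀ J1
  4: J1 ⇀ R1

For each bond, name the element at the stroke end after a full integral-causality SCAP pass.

b1 stroke at J1  (Se1 (Se) sets effort on bond)
b3 stroke at J1  (Se2 fixes effort; stroke away)
b0 stroke at J1  (C1: C, integral causality)
b2 stroke at I1  (prefer integral on I1)
b4 stroke at J1  (1-jn J1 has f-setter on 2)

b0 |J1
b1 |J1
b2 |I1
b3 |J1
b4 |J1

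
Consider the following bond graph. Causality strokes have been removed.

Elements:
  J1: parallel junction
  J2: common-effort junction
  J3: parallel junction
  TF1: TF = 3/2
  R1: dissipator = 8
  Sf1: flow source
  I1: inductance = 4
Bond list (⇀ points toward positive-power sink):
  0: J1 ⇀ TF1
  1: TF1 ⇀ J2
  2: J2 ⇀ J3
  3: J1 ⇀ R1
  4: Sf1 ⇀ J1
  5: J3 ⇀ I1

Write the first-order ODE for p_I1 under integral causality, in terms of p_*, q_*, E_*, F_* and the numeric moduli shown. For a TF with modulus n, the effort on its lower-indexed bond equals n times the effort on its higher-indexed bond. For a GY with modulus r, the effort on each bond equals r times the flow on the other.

b4 →Sf1  (source Sf1 imposes f)
b5 →I1  (I1 outputs flow p/I1)
b2 →J3  (J3: last free bond brings effort in)
b1 →J2  (J2: last free bond brings effort in)
b0 →TF1  (through TF1, causality passes straight; one stroke at TF1)
b3 →J1  (closing 0-jn rule on J1)

dp_I1/dt = 16*F_Sf1/3 - 8*p_I1/9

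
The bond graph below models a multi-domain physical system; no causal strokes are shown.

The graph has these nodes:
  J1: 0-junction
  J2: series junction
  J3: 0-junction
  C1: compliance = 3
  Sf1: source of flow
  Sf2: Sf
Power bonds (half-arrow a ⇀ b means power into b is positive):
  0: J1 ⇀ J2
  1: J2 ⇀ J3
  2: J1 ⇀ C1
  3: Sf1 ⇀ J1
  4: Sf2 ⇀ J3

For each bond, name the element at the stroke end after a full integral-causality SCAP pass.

β3 stroke→Sf1  (Sf1 (Sf) sets flow on bond)
β4 stroke→Sf2  (Sf2 (Sf) sets flow on bond)
β1 stroke→J3  (closing 0-jn rule on J3)
β0 stroke→J2  (J2 flow already set via bond 1)
β2 stroke→J1  (J1 needs exactly one e-in)

b0 stroke at J2
b1 stroke at J3
b2 stroke at J1
b3 stroke at Sf1
b4 stroke at Sf2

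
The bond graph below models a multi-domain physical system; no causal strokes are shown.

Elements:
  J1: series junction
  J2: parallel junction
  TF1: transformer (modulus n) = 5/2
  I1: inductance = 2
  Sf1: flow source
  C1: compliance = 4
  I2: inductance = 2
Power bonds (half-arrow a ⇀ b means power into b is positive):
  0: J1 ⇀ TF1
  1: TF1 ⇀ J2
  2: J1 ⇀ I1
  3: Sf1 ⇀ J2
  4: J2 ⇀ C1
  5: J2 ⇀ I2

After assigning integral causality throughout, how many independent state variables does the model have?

b3 →Sf1  (Sf1 (Sf) sets flow on bond)
b2 →I1  (I1 integral (f out))
b0 →J1  (J1: bond 2 brought flow, rest push out)
b1 →TF1  (through TF1, causality passes straight; one stroke at TF1)
b4 →J2  (C1 integral (e out))
b5 →I2  (0-jn J2 has e-setter on 4)

3  (C1, I1, I2 all integral)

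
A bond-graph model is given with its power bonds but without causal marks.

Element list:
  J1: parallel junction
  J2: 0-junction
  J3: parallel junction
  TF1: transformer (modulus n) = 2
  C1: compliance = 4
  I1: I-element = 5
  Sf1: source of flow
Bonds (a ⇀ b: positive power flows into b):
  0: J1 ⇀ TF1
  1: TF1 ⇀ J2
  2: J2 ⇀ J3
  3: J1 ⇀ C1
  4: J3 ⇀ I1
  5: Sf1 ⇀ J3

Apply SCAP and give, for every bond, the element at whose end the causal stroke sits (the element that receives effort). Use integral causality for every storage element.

#0 |TF1
#1 |J2
#2 |J3
#3 |J1
#4 |I1
#5 |Sf1

β5 →Sf1  (source Sf1 imposes f)
β3 →J1  (C1: C, integral causality)
β0 →TF1  (J1: bond 3 brought effort, rest push out)
β1 →J2  (TF TF1: opposite of bond 0)
β2 →J3  (0-jn J2 has e-setter on 1)
β4 →I1  (J3 effort already set via bond 2)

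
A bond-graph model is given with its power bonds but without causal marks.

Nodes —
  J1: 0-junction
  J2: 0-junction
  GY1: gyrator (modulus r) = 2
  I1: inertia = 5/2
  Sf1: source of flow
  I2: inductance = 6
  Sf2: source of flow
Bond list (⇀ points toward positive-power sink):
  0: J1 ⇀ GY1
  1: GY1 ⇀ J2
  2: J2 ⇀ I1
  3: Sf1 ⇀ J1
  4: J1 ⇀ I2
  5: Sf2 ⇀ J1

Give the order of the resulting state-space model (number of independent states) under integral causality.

2  (I1, I2 all integral)

#3 |Sf1  (source Sf1 imposes f)
#5 |Sf2  (Sf2 fixes flow; stroke at Sf2)
#2 |I1  (I1 outputs flow p/I1)
#1 |J2  (only one effort-in slot at J2)
#0 |J1  (GY1: gyrator matches bond 1)
#4 |I2  (common-e at J1 fixed by 0)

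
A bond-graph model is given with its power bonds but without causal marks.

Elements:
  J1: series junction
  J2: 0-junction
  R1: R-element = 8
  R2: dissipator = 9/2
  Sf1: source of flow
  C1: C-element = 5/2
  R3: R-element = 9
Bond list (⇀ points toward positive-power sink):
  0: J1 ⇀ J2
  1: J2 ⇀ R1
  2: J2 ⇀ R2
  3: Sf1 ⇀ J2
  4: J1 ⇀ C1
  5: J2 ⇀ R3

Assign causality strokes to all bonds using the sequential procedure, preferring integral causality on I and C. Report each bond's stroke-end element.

bond 0 stroke→J2
bond 1 stroke→R1
bond 2 stroke→R2
bond 3 stroke→Sf1
bond 4 stroke→J1
bond 5 stroke→R3

β3 stroke→Sf1  (Sf1 fixes flow; stroke at Sf1)
β4 stroke→J1  (C1: C, integral causality)
β0 stroke→J2  (closing 1-jn rule on J1)
β1 stroke→R1  (J2 effort already set via bond 0)
β2 stroke→R2  (J2 effort already set via bond 0)
β5 stroke→R3  (J2 effort already set via bond 0)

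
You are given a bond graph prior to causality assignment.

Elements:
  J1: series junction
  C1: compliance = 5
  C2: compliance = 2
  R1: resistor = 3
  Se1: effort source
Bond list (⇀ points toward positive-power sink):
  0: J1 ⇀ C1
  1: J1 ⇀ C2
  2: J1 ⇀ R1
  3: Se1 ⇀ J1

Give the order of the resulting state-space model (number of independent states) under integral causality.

b3 |J1  (Se1 fixes effort; stroke away)
b0 |J1  (prefer integral on C1)
b1 |J1  (C2 outputs effort q/C2)
b2 |R1  (closing 1-jn rule on J1)

2  (C1, C2 all integral)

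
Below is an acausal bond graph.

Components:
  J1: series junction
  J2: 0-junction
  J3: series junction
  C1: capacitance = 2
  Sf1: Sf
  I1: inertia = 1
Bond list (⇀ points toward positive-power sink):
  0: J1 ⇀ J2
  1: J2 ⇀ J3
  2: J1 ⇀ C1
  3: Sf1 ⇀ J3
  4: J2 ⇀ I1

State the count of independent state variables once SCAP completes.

#3 →Sf1  (Sf1 (Sf) sets flow on bond)
#1 →J3  (1-jn J3 has f-setter on 3)
#2 →J1  (C1 outputs effort q/C1)
#0 →J2  (closing 1-jn rule on J1)
#4 →I1  (0-jn J2 has e-setter on 0)

2  (C1, I1 all integral)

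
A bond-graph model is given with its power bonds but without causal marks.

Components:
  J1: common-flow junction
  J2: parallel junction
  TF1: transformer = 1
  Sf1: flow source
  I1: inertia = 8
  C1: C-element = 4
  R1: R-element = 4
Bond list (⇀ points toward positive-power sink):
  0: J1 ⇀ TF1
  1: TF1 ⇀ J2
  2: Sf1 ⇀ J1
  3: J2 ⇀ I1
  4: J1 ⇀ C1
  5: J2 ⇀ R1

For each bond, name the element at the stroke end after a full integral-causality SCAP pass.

#2 →Sf1  (source Sf1 imposes f)
#0 →J1  (J1: bond 2 brought flow, rest push out)
#4 →J1  (J1 flow already set via bond 2)
#1 →TF1  (TF1 one-in-one-out from 0)
#3 →I1  (I1 integral (f out))
#5 →J2  (J2 needs exactly one e-in)

bond 0 |J1
bond 1 |TF1
bond 2 |Sf1
bond 3 |I1
bond 4 |J1
bond 5 |J2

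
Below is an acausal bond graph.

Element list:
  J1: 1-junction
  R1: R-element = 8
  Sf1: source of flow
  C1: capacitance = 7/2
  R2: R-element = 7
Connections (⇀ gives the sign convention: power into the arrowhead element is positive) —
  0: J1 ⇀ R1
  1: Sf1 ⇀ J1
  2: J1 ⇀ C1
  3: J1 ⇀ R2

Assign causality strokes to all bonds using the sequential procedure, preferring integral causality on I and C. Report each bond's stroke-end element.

β1 stroke at Sf1  (Sf1 fixes flow; stroke at Sf1)
β0 stroke at J1  (common-f at J1 fixed by 1)
β2 stroke at J1  (1-jn J1 has f-setter on 1)
β3 stroke at J1  (J1 flow already set via bond 1)

β0 →J1
β1 →Sf1
β2 →J1
β3 →J1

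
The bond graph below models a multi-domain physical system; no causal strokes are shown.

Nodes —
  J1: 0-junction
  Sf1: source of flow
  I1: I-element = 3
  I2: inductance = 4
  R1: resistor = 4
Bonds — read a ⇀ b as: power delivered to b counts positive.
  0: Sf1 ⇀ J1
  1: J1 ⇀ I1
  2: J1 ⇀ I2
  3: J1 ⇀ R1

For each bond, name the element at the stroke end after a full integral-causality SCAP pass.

b0 |Sf1
b1 |I1
b2 |I2
b3 |J1

bond 0 →Sf1  (source Sf1 imposes f)
bond 1 →I1  (I1 integral (f out))
bond 2 →I2  (I2 outputs flow p/I2)
bond 3 →J1  (closing 0-jn rule on J1)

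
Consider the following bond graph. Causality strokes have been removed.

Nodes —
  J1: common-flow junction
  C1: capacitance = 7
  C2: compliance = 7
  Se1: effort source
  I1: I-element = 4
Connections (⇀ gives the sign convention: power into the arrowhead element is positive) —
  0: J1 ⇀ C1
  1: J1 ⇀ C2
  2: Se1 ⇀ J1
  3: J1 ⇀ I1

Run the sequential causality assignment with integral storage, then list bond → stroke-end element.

β2 stroke at J1  (Se1 fixes effort; stroke away)
β0 stroke at J1  (C1 outputs effort q/C1)
β1 stroke at J1  (prefer integral on C2)
β3 stroke at I1  (closing 1-jn rule on J1)

β0 stroke→J1
β1 stroke→J1
β2 stroke→J1
β3 stroke→I1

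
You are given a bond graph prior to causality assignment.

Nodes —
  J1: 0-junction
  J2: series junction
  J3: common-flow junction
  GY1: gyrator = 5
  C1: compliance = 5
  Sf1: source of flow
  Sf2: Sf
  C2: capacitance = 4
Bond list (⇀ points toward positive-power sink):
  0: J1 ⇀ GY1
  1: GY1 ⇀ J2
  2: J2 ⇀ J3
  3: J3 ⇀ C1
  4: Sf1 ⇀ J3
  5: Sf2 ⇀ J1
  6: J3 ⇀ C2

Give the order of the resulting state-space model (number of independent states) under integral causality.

2  (C1, C2 all integral)

b4 stroke→Sf1  (Sf1 (Sf) sets flow on bond)
b5 stroke→Sf2  (Sf2: flow source, stroke at near end)
b0 stroke→J1  (J1 needs exactly one e-in)
b2 stroke→J3  (common-f at J3 fixed by 4)
b3 stroke→J3  (1-jn J3 has f-setter on 4)
b6 stroke→J3  (common-f at J3 fixed by 4)
b1 stroke→J2  (GY1: gyrator matches bond 0)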